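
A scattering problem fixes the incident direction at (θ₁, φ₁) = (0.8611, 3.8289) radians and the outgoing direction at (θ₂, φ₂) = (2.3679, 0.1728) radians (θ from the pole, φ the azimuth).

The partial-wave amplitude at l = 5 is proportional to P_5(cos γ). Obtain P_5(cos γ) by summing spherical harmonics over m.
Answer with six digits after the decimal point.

-0.163334

Summing Y*_{l m}(θ₁,φ₁)·Y_{l m}(θ₂,φ₂) over m ∈ [−5, 5]; prefactor 4π/(2·5+1) = 1.142397:
  m=-5: Y*=+0.111537+0.033886i  Y=+0.050218-0.058805i  product +0.007594-0.004857i
  m=-4: Y*=-0.292590+0.121080i  Y=-0.192876+0.159577i  product +0.037112-0.070044i
  m=-3: Y*=+0.200915-0.375658i  Y=+0.369660-0.210868i  product -0.004944-0.181232i
  m=-2: Y*=+0.033909+0.170622i  Y=-0.298044+0.107311i  product -0.028416-0.047214i
  m=-1: Y*=+0.217550+0.178569i  Y=-0.146657+0.025598i  product -0.036476-0.020620i
  m=+0: Y*=-0.256341-0.000000i  Y=+0.361682+0.000000i  product -0.092714-0.000000i
  m=+1: Y*=-0.217550+0.178569i  Y=+0.146657+0.025598i  product -0.036476+0.020620i
  m=+2: Y*=+0.033909-0.170622i  Y=-0.298044-0.107311i  product -0.028416+0.047214i
  m=+3: Y*=-0.200915-0.375658i  Y=-0.369660-0.210868i  product -0.004944+0.181232i
  m=+4: Y*=-0.292590-0.121080i  Y=-0.192876-0.159577i  product +0.037112+0.070044i
  m=+5: Y*=-0.111537+0.033886i  Y=-0.050218-0.058805i  product +0.007594+0.004857i
Accumulated sum -0.142974-0.000000i; after 4π/(2l+1) scaling, -0.163334-0.000000i ⇒ P_5 = -0.163334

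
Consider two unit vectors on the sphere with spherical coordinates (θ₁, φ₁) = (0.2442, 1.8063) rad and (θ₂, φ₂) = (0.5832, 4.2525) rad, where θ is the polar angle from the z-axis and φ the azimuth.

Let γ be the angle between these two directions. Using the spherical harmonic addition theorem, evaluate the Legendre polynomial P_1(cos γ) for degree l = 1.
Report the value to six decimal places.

Term-by-term m-sum for l=1 (normalisation 4π/3 = 4.188790):
  [-1]  conj(Y_{1,-1})(Ω₁) = (-0.019491, 0.081228) ; Y_{1,-1}(Ω₂) = (-0.084448, 0.170495) ; Δ = (-0.012203, -0.010183)
  [+0]  conj(Y_{1,0})(Ω₁) = (0.474106, -0.000000) ; Y_{1,0}(Ω₂) = (0.407839, 0.000000) ; Δ = (0.193359, 0.000000)
  [+1]  conj(Y_{1,1})(Ω₁) = (0.019491, 0.081228) ; Y_{1,1}(Ω₂) = (0.084448, 0.170495) ; Δ = (-0.012203, 0.010183)
Σ over m = (0.168953, 0.000000); ×(4π/3) → (0.707709, 0.000000). Real part: 0.707709

0.707709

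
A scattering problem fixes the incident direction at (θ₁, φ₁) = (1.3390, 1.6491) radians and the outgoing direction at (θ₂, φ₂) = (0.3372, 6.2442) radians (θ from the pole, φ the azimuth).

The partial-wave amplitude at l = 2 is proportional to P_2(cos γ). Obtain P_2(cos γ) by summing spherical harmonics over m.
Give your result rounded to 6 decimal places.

-0.451880

Summing Y*_{l m}(θ₁,φ₁)·Y_{l m}(θ₂,φ₂) over m ∈ [−2, 2]; prefactor 4π/(2·2+1) = 2.513274:
  [-2]  conj(Y_{2,-2})(Ω₁) = -0.361411-0.057067i ; Y_{2,-2}(Ω₂) = +0.042153+0.003293i ; Δ = -0.015047-0.003596i
  [-1]  conj(Y_{2,-1})(Ω₁) = -0.013511+0.172199i ; Y_{2,-1}(Ω₂) = +0.241017+0.009401i ; Δ = -0.004875+0.041376i
  [+0]  conj(Y_{2,0})(Ω₁) = -0.265458-0.000000i ; Y_{2,0}(Ω₂) = +0.527216+0.000000i ; Δ = -0.139954-0.000000i
  [+1]  conj(Y_{2,1})(Ω₁) = +0.013511+0.172199i ; Y_{2,1}(Ω₂) = -0.241017+0.009401i ; Δ = -0.004875-0.041376i
  [+2]  conj(Y_{2,2})(Ω₁) = -0.361411+0.057067i ; Y_{2,2}(Ω₂) = +0.042153-0.003293i ; Δ = -0.015047+0.003596i
Accumulated sum -0.179797+0.000000i; after 4π/(2l+1) scaling, -0.451880+0.000000i ⇒ P_2 = -0.451880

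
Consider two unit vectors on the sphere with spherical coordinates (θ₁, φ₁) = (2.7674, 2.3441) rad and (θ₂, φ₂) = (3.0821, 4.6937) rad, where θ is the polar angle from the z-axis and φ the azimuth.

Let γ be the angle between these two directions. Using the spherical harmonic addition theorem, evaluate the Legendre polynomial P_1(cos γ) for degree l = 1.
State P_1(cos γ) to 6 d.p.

0.913890

Expand P_1 via completeness: Σ_{m} conj(Y_{1,m}) at Ω₁ times Y_{1,m} at Ω₂ —
  term(m=-1) = (-0.001822, -0.001846)   from Y*(Ω₁)=(-0.088211, 0.090371), Y(Ω₂)=(-0.000384, 0.020539)
  term(m=+0) = (0.221820, 0.000000)   from Y*(Ω₁)=(-0.454793, -0.000000), Y(Ω₂)=(-0.487738, 0.000000)
  term(m=+1) = (-0.001822, 0.001846)   from Y*(Ω₁)=(0.088211, 0.090371), Y(Ω₂)=(0.000384, 0.020539)
Total Σ_m = (0.218175, 0.000000). Multiply by 4.188790: (0.913890, 0.000000). P_1(cos γ) = 0.913890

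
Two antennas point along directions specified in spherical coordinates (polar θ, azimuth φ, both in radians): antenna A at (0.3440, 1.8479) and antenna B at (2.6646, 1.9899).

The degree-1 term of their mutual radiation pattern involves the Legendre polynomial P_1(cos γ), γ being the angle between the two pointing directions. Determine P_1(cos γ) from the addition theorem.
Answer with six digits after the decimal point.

-0.683054

Addition theorem: P_1(cos γ) = (4π/3) Σ_m Y*_{lm}(Ω₁) Y_{lm}(Ω₂), m = −1…1:
  term(m=-1) = 0.01830 - 0.00262j   from Y*(Ω₁)=-0.03188 + 0.11207j, Y(Ω₂)=-0.06455 - 0.14489j
  term(m=+0) = -0.19966 + 0.00000j   from Y*(Ω₁)=0.45998 + 0.00000j, Y(Ω₂)=-0.43406 + 0.00000j
  term(m=+1) = 0.01830 + 0.00262j   from Y*(Ω₁)=0.03188 + 0.11207j, Y(Ω₂)=0.06455 - 0.14489j
Total Σ_m = -0.16307 + 0.00000j. Multiply by 4.188790: -0.68305 + 0.00000j. P_1(cos γ) = -0.683054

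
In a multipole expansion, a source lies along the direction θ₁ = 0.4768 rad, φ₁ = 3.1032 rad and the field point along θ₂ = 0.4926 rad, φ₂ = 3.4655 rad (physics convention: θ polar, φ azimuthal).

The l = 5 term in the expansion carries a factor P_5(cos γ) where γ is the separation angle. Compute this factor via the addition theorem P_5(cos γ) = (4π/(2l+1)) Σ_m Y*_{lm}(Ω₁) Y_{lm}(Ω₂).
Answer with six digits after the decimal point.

Summing Y*_{l m}(θ₁,φ₁)·Y_{l m}(θ₂,φ₂) over m ∈ [−5, 5]; prefactor 4π/(2·5+1) = 1.142397:
  term(m=-5) = (-0.000025, -0.000101)   from Y*(Ω₁)=(-0.009276, 0.001803), Y(Ω₂)=(0.000535, 0.010966)
  term(m=-4) = (0.000454, -0.003714)   from Y*(Ω₁)=(0.057169, -0.008849), Y(Ω₂)=(0.017576, -0.062253)
  term(m=-3) = (0.020805, -0.039585)   from Y*(Ω₁)=(-0.202779, 0.023460), Y(Ω₂)=(-0.123529, 0.180921)
  term(m=-2) = (0.144206, -0.127657)   from Y*(Ω₁)=(0.432620, -0.033284), Y(Ω₂)=(0.353940, -0.267848)
  term(m=-1) = (0.176120, -0.066755)   from Y*(Ω₁)=(-0.445657, 0.017118), Y(Ω₂)=(-0.400356, 0.134412)
  term(m=+0) = (0.014705, 0.000000)   from Y*(Ω₁)=(-0.103919, -0.000000), Y(Ω₂)=(-0.141506, 0.000000)
  term(m=+1) = (0.176120, 0.066755)   from Y*(Ω₁)=(0.445657, 0.017118), Y(Ω₂)=(0.400356, 0.134412)
  term(m=+2) = (0.144206, 0.127657)   from Y*(Ω₁)=(0.432620, 0.033284), Y(Ω₂)=(0.353940, 0.267848)
  term(m=+3) = (0.020805, 0.039585)   from Y*(Ω₁)=(0.202779, 0.023460), Y(Ω₂)=(0.123529, 0.180921)
  term(m=+4) = (0.000454, 0.003714)   from Y*(Ω₁)=(0.057169, 0.008849), Y(Ω₂)=(0.017576, 0.062253)
  term(m=+5) = (-0.000025, 0.000101)   from Y*(Ω₁)=(0.009276, 0.001803), Y(Ω₂)=(-0.000535, 0.010966)
Accumulated sum (0.697826, 0.000000); after 4π/(2l+1) scaling, (0.797195, 0.000000) ⇒ P_5 = 0.797195

0.797195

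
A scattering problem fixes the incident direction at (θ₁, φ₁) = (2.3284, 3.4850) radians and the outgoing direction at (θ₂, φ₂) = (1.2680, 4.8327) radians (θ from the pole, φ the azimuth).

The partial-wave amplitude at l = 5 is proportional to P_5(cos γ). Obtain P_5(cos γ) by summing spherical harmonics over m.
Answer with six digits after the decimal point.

-0.095350

Summing Y*_{l m}(θ₁,φ₁)·Y_{l m}(θ₂,φ₂) over m ∈ [−5, 5]; prefactor 4π/(2·5+1) = 1.142397:
  m=-5: Y*=(0.013687, -0.092921)  Y=(0.208111, 0.303182)  product (0.031020, -0.015188)
  m=-4: Y*=(-0.055035, -0.275501)  Y=(0.322025, -0.168160)  product (-0.064051, -0.079464)
  m=-3: Y*=(-0.221850, -0.369620)  Y=(0.021221, 0.056219)  product (0.016072, -0.020316)
  m=-2: Y*=(-0.198038, -0.162390)  Y=(0.327882, -0.080454)  product (-0.077998, -0.037312)
  m=-1: Y*=(0.203375, 0.072722)  Y=(-0.002892, -0.023920)  product (0.001151, -0.005075)
  m=+0: Y*=(0.322021, -0.000000)  Y=(0.323412, 0.000000)  product (0.104145, 0.000000)
  m=+1: Y*=(-0.203375, 0.072722)  Y=(0.002892, -0.023920)  product (0.001151, 0.005075)
  m=+2: Y*=(-0.198038, 0.162390)  Y=(0.327882, 0.080454)  product (-0.077998, 0.037312)
  m=+3: Y*=(0.221850, -0.369620)  Y=(-0.021221, 0.056219)  product (0.016072, 0.020316)
  m=+4: Y*=(-0.055035, 0.275501)  Y=(0.322025, 0.168160)  product (-0.064051, 0.079464)
  m=+5: Y*=(-0.013687, -0.092921)  Y=(-0.208111, 0.303182)  product (0.031020, 0.015188)
Σ over m = (-0.083465, 0.000000); ×(4π/11) → (-0.095350, 0.000000). Real part: -0.095350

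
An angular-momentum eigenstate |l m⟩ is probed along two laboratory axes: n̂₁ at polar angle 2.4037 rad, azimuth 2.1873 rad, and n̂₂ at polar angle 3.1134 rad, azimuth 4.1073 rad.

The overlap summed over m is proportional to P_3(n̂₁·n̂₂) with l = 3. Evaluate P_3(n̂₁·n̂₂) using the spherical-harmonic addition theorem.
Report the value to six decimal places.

Expand P_3 via completeness: Σ_{m} conj(Y_{3,m}) at Ω₁ times Y_{3,m} at Ω₂ —
  m=-3: Y*=(0.122124, 0.034947)  Y=(0.000009, 0.000002)  product (0.000001, 0.000001)
  m=-2: Y*=(0.113409, 0.322871)  Y=(0.000286, 0.000760)  product (-0.000213, 0.000179)
  m=-1: Y*=(-0.218371, 0.308154)  Y=(-0.020708, 0.029941)  product (-0.004704, -0.012919)
  m=+0: Y*=(0.072570, -0.000000)  Y=(-0.744574, 0.000000)  product (-0.054033, 0.000000)
  m=+1: Y*=(0.218371, 0.308154)  Y=(0.020708, 0.029941)  product (-0.004704, 0.012919)
  m=+2: Y*=(0.113409, -0.322871)  Y=(0.000286, -0.000760)  product (-0.000213, -0.000179)
  m=+3: Y*=(-0.122124, 0.034947)  Y=(-0.000009, 0.000002)  product (0.000001, -0.000001)
Σ over m = (-0.063865, 0.000000); ×(4π/7) → (-0.114651, 0.000000). Real part: -0.114651

-0.114651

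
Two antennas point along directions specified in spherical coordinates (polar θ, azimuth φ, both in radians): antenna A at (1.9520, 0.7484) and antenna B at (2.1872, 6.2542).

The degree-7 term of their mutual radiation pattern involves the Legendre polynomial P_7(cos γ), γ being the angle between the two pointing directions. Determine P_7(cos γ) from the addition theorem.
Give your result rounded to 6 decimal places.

-0.054323

Term-by-term m-sum for l=7 (normalisation 4π/15 = 0.837758):
  term(m=-7) = (0.023821, -0.026655)   from Y*(Ω₁)=(0.149153, -0.256670), Y(Ω₂)=(0.117949, 0.024265)
  term(m=-6) = (-0.006830, -0.141954)   from Y*(Ω₁)=(0.098020, 0.434274), Y(Ω₂)=(-0.314410, -0.055238)
  term(m=-5) = (-0.065927, -0.060845)   from Y*(Ω₁)=(-0.166756, -0.114184), Y(Ω₂)=(0.439247, 0.064108)
  term(m=-4) = (0.061504, -0.001972)   from Y*(Ω₁)=(-0.240679, 0.035881), Y(Ω₂)=(-0.251181, -0.029253)
  term(m=-3) = (-0.038438, 0.040332)   from Y*(Ω₁)=(0.187603, -0.234665), Y(Ω₂)=(-0.184744, -0.016105)
  term(m=-2) = (-0.000705, -0.043964)   from Y*(Ω₁)=(-0.009322, -0.125749), Y(Ω₂)=(0.348120, 0.020203)
  term(m=-1) = (0.009921, 0.009763)   from Y*(Ω₁)=(0.232002, 0.215440), Y(Ω₂)=(0.043945, 0.001274)
  term(m=+0) = (-0.031534, 0.000000)   from Y*(Ω₁)=(0.089906, -0.000000), Y(Ω₂)=(-0.350747, 0.000000)
  term(m=+1) = (0.009921, -0.009763)   from Y*(Ω₁)=(-0.232002, 0.215440), Y(Ω₂)=(-0.043945, 0.001274)
  term(m=+2) = (-0.000705, 0.043964)   from Y*(Ω₁)=(-0.009322, 0.125749), Y(Ω₂)=(0.348120, -0.020203)
  term(m=+3) = (-0.038438, -0.040332)   from Y*(Ω₁)=(-0.187603, -0.234665), Y(Ω₂)=(0.184744, -0.016105)
  term(m=+4) = (0.061504, 0.001972)   from Y*(Ω₁)=(-0.240679, -0.035881), Y(Ω₂)=(-0.251181, 0.029253)
  term(m=+5) = (-0.065927, 0.060845)   from Y*(Ω₁)=(0.166756, -0.114184), Y(Ω₂)=(-0.439247, 0.064108)
  term(m=+6) = (-0.006830, 0.141954)   from Y*(Ω₁)=(0.098020, -0.434274), Y(Ω₂)=(-0.314410, 0.055238)
  term(m=+7) = (0.023821, 0.026655)   from Y*(Ω₁)=(-0.149153, -0.256670), Y(Ω₂)=(-0.117949, 0.024265)
Σ over m = (-0.064843, -0.000000); ×(4π/15) → (-0.054323, -0.000000). Real part: -0.054323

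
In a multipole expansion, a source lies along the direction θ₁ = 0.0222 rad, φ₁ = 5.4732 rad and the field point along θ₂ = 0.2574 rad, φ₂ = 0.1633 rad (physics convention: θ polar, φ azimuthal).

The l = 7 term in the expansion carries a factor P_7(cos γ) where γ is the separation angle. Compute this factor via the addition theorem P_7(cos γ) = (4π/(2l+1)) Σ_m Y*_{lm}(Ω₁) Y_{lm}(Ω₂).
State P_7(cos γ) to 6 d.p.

Addition theorem: P_7(cos γ) = (4π/15) Σ_m Y*_{lm}(Ω₁) Y_{lm}(Ω₂), m = −7…7:
  m=-7: Y*=(0.000000, 0.000000)  Y=(0.000014, -0.000032)  product (0.000000, -0.000000)
  m=-6: Y*=(0.000000, 0.000000)  Y=(0.000274, -0.000409)  product (0.000000, 0.000000)
  m=-5: Y*=(-0.000000, 0.000000)  Y=(0.002997, -0.003190)  product (0.000000, 0.000000)
  m=-4: Y*=(-0.000002, 0.000000)  Y=(0.021675, -0.016587)  product (-0.000000, 0.000000)
  m=-3: Y*=(-0.000073, -0.000063)  Y=(0.106843, -0.056975)  product (-0.000011, -0.000003)
  m=-2: Y*=(-0.000182, -0.003689)  Y=(0.345425, -0.117006)  product (-0.000494, -0.001253)
  m=-1: Y*=(0.062361, -0.065506)  Y=(0.629144, -0.103662)  product (0.032444, -0.047677)
  m=+0: Y*=(1.085023, -0.000000)  Y=(0.289236, 0.000000)  product (0.313828, 0.000000)
  m=+1: Y*=(-0.062361, -0.065506)  Y=(-0.629144, -0.103662)  product (0.032444, 0.047677)
  m=+2: Y*=(-0.000182, 0.003689)  Y=(0.345425, 0.117006)  product (-0.000494, 0.001253)
  m=+3: Y*=(0.000073, -0.000063)  Y=(-0.106843, -0.056975)  product (-0.000011, 0.000003)
  m=+4: Y*=(-0.000002, -0.000000)  Y=(0.021675, 0.016587)  product (-0.000000, -0.000000)
  m=+5: Y*=(0.000000, 0.000000)  Y=(-0.002997, -0.003190)  product (0.000000, -0.000000)
  m=+6: Y*=(0.000000, -0.000000)  Y=(0.000274, 0.000409)  product (0.000000, -0.000000)
  m=+7: Y*=(-0.000000, 0.000000)  Y=(-0.000014, -0.000032)  product (0.000000, 0.000000)
Total Σ_m = (0.377704, -0.000000). Multiply by 0.837758: (0.316425, -0.000000). P_7(cos γ) = 0.316425

0.316425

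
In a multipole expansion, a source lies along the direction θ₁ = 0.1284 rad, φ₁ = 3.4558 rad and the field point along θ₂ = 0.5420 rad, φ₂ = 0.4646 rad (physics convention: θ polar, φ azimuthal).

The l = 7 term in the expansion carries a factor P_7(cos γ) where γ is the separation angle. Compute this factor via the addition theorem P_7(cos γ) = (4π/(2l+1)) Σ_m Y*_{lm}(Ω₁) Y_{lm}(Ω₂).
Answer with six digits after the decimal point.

-0.176659

Addition theorem: P_7(cos γ) = (4π/15) Σ_m Y*_{lm}(Ω₁) Y_{lm}(Ω₂), m = −7…7:
  term(m=-7) = (-0.000000, 0.000000)   from Y*(Ω₁)=(0.000000, -0.000000), Y(Ω₂)=(-0.004831, 0.000536)
  term(m=-6) = (0.000000, -0.000000)   from Y*(Ω₁)=(-0.000003, 0.000008), Y(Ω₂)=(-0.028329, -0.010469)
  term(m=-5) = (-0.000012, 0.000012)   from Y*(Ω₁)=(0.000000, -0.000149), Y(Ω₂)=(-0.078212, -0.083585)
  term(m=-4) = (0.000460, -0.000316)   from Y*(Ω₁)=(0.000591, 0.001821), Y(Ω₂)=(-0.082592, -0.279211)
  term(m=-3) = (-0.007663, 0.003713)   from Y*(Ω₁)=(-0.010433, -0.014364), Y(Ω₂)=(0.084452, -0.472148)
  term(m=-2) = (0.044190, -0.013708)   from Y*(Ω₁)=(0.092932, 0.067532), Y(Ω₂)=(0.241036, -0.322659)
  term(m=-1) = (0.045023, -0.006823)   from Y*(Ω₁)=(-0.444369, -0.144408), Y(Ω₂)=(-0.087128, 0.043668)
  term(m=+0) = (-0.374866, 0.000000)   from Y*(Ω₁)=(0.854398, -0.000000), Y(Ω₂)=(-0.438749, 0.000000)
  term(m=+1) = (0.045023, 0.006823)   from Y*(Ω₁)=(0.444369, -0.144408), Y(Ω₂)=(0.087128, 0.043668)
  term(m=+2) = (0.044190, 0.013708)   from Y*(Ω₁)=(0.092932, -0.067532), Y(Ω₂)=(0.241036, 0.322659)
  term(m=+3) = (-0.007663, -0.003713)   from Y*(Ω₁)=(0.010433, -0.014364), Y(Ω₂)=(-0.084452, -0.472148)
  term(m=+4) = (0.000460, 0.000316)   from Y*(Ω₁)=(0.000591, -0.001821), Y(Ω₂)=(-0.082592, 0.279211)
  term(m=+5) = (-0.000012, -0.000012)   from Y*(Ω₁)=(-0.000000, -0.000149), Y(Ω₂)=(0.078212, -0.083585)
  term(m=+6) = (0.000000, 0.000000)   from Y*(Ω₁)=(-0.000003, -0.000008), Y(Ω₂)=(-0.028329, 0.010469)
  term(m=+7) = (-0.000000, -0.000000)   from Y*(Ω₁)=(-0.000000, -0.000000), Y(Ω₂)=(0.004831, 0.000536)
Σ over m = (-0.210871, -0.000000); ×(4π/15) → (-0.176659, -0.000000). Real part: -0.176659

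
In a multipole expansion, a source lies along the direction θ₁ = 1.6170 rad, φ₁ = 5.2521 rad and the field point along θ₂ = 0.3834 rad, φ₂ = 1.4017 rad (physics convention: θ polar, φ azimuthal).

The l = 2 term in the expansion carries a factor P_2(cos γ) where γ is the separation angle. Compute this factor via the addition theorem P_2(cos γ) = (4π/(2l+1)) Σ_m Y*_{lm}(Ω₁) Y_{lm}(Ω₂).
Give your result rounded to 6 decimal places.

-0.340090

Term-by-term m-sum for l=2 (normalisation 4π/5 = 2.513274):
  [-2]  conj(Y_{2,-2})(Ω₁) = (-0.181870, -0.339846) ; Y_{2,-2}(Ω₂) = (-0.050991, -0.017934) ; Δ = (0.003179, 0.020591)
  [-1]  conj(Y_{2,-1})(Ω₁) = (-0.018317, 0.030577) ; Y_{2,-1}(Ω₂) = (0.045104, -0.264188) ; Δ = (0.007252, 0.006218)
  [+0]  conj(Y_{2,0})(Ω₁) = (-0.313373, -0.000000) ; Y_{2,0}(Ω₂) = (0.498382, 0.000000) ; Δ = (-0.156180, -0.000000)
  [+1]  conj(Y_{2,1})(Ω₁) = (0.018317, 0.030577) ; Y_{2,1}(Ω₂) = (-0.045104, -0.264188) ; Δ = (0.007252, -0.006218)
  [+2]  conj(Y_{2,2})(Ω₁) = (-0.181870, 0.339846) ; Y_{2,2}(Ω₂) = (-0.050991, 0.017934) ; Δ = (0.003179, -0.020591)
Accumulated sum (-0.135318, 0.000000); after 4π/(2l+1) scaling, (-0.340090, 0.000000) ⇒ P_2 = -0.340090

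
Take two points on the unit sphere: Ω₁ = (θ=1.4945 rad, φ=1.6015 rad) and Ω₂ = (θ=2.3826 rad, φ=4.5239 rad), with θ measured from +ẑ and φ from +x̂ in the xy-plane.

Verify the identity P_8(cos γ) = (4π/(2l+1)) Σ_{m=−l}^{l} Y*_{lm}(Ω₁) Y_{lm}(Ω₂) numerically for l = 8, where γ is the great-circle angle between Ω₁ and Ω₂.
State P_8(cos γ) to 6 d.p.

0.266628

Summing Y*_{l m}(θ₁,φ₁)·Y_{l m}(θ₂,φ₂) over m ∈ [−8, 8]; prefactor 4π/(2·8+1) = 0.739198:
  m=-8: Y*=+0.488440+0.122448i  Y=+0.001630+0.025881i  product -0.002373+0.012841i
  m=-7: Y*=+0.032839-0.150434i  Y=-0.105920+0.027201i  product +0.000614+0.016827i
  m=-6: Y*=+0.331945+0.061853i  Y=-0.117418-0.249500i  product -0.023544-0.090083i
  m=-5: Y*=+0.027208-0.175836i  Y=+0.360704-0.262085i  product -0.036270-0.070556i
  m=-4: Y*=+0.282453+0.034865i  Y=+0.294534+0.276571i  product +0.073549+0.088387i
  m=-3: Y*=+0.017303-0.187315i  Y=-0.013312+0.020977i  product +0.003699+0.002856i
  m=-2: Y*=+0.260241+0.016001i  Y=+0.340193+0.134687i  product +0.086377+0.040494i
  m=-1: Y*=+0.005900-0.192097i  Y=-0.039075+0.204847i  product +0.039120+0.008715i
  m=+0: Y*=+0.253622-0.000000i  Y=+0.308947+0.000000i  product +0.078356+0.000000i
  m=+1: Y*=-0.005900-0.192097i  Y=+0.039075+0.204847i  product +0.039120-0.008715i
  m=+2: Y*=+0.260241-0.016001i  Y=+0.340193-0.134687i  product +0.086377-0.040494i
  m=+3: Y*=-0.017303-0.187315i  Y=+0.013312+0.020977i  product +0.003699-0.002856i
  m=+4: Y*=+0.282453-0.034865i  Y=+0.294534-0.276571i  product +0.073549-0.088387i
  m=+5: Y*=-0.027208-0.175836i  Y=-0.360704-0.262085i  product -0.036270+0.070556i
  m=+6: Y*=+0.331945-0.061853i  Y=-0.117418+0.249500i  product -0.023544+0.090083i
  m=+7: Y*=-0.032839-0.150434i  Y=+0.105920+0.027201i  product +0.000614-0.016827i
  m=+8: Y*=+0.488440-0.122448i  Y=+0.001630-0.025881i  product -0.002373-0.012841i
Total Σ_m = +0.360700+0.000000i. Multiply by 0.739198: +0.266628+0.000000i. P_8(cos γ) = 0.266628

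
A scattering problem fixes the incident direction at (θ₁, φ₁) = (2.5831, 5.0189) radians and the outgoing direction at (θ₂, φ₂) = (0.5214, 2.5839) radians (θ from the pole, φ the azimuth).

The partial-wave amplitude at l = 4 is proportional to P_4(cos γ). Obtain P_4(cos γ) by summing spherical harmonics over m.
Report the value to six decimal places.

Summing Y*_{l m}(θ₁,φ₁)·Y_{l m}(θ₂,φ₂) over m ∈ [−4, 4]; prefactor 4π/(2·4+1) = 1.396263:
  [-4]  conj(Y_{4,-4})(Ω₁) = 0.01179 + 0.03284j ; Y_{4,-4}(Ω₂) = -0.01670 + 0.02152j ; Δ = -0.00090 - 0.00029j
  [-3]  conj(Y_{4,-3})(Ω₁) = 0.12562 - 0.09575j ; Y_{4,-3}(Ω₂) = 0.01369 - 0.13342j ; Δ = -0.01105 - 0.01807j
  [-2]  conj(Y_{4,-2})(Ω₁) = -0.30996 - 0.21804j ; Y_{4,-2}(Ω₂) = 0.15563 + 0.31777j ; Δ = 0.02105 - 0.13243j
  [-1]  conj(Y_{4,-1})(Ω₁) = -0.13050 + 0.41235j ; Y_{4,-1}(Ω₂) = -0.39239 - 0.24475j ; Δ = 0.15213 - 0.12986j
  [+0]  conj(Y_{4,0})(Ω₁) = -0.04997 + 0.00000j ; Y_{4,0}(Ω₂) = 0.02437 + 0.00000j ; Δ = -0.00122 + 0.00000j
  [+1]  conj(Y_{4,1})(Ω₁) = 0.13050 + 0.41235j ; Y_{4,1}(Ω₂) = 0.39239 - 0.24475j ; Δ = 0.15213 + 0.12986j
  [+2]  conj(Y_{4,2})(Ω₁) = -0.30996 + 0.21804j ; Y_{4,2}(Ω₂) = 0.15563 - 0.31777j ; Δ = 0.02105 + 0.13243j
  [+3]  conj(Y_{4,3})(Ω₁) = -0.12562 - 0.09575j ; Y_{4,3}(Ω₂) = -0.01369 - 0.13342j ; Δ = -0.01105 + 0.01807j
  [+4]  conj(Y_{4,4})(Ω₁) = 0.01179 - 0.03284j ; Y_{4,4}(Ω₂) = -0.01670 - 0.02152j ; Δ = -0.00090 + 0.00029j
Total Σ_m = 0.32122 + 0.00000j. Multiply by 1.396263: 0.44851 + 0.00000j. P_4(cos γ) = 0.448512

0.448512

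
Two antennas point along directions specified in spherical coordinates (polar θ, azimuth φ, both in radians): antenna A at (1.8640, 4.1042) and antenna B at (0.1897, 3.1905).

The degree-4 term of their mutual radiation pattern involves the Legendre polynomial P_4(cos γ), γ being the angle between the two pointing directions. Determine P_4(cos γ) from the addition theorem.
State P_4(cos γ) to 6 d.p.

0.265993

Summing Y*_{l m}(θ₁,φ₁)·Y_{l m}(θ₂,φ₂) over m ∈ [−4, 4]; prefactor 4π/(2·4+1) = 1.396263:
  term(m=-4) = -0.00018 - 0.00010j   from Y*(Ω₁)=-0.28216 - 0.24195j, Y(Ω₂)=0.00055 - 0.00011j
  term(m=-3) = 0.00241 - 0.00102j   from Y*(Ω₁)=-0.30723 + 0.07968j, Y(Ω₂)=-0.00815 + 0.00120j
  term(m=-2) = 0.00221 - 0.00842j   from Y*(Ω₁)=0.04418 - 0.11940j, Y(Ω₂)=0.06808 - 0.00668j
  term(m=-1) = 0.06346 + 0.08226j   from Y*(Ω₁)=-0.18064 - 0.25946j, Y(Ω₂)=-0.32823 + 0.01607j
  term(m=+0) = 0.05471 + 0.00000j   from Y*(Ω₁)=0.07809 + 0.00000j, Y(Ω₂)=0.70051 + 0.00000j
  term(m=+1) = 0.06346 - 0.08226j   from Y*(Ω₁)=0.18064 - 0.25946j, Y(Ω₂)=0.32823 + 0.01607j
  term(m=+2) = 0.00221 + 0.00842j   from Y*(Ω₁)=0.04418 + 0.11940j, Y(Ω₂)=0.06808 + 0.00668j
  term(m=+3) = 0.00241 + 0.00102j   from Y*(Ω₁)=0.30723 + 0.07968j, Y(Ω₂)=0.00815 + 0.00120j
  term(m=+4) = -0.00018 + 0.00010j   from Y*(Ω₁)=-0.28216 + 0.24195j, Y(Ω₂)=0.00055 + 0.00011j
Σ over m = 0.19050 - 0.00000j; ×(4π/9) → 0.26599 - 0.00000j. Real part: 0.265993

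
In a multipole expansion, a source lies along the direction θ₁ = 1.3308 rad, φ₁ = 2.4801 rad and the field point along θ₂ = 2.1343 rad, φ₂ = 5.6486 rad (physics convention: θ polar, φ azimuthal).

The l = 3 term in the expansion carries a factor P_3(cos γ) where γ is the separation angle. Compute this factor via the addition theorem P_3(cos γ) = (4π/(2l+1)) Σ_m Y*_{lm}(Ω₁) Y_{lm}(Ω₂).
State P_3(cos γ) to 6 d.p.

Term-by-term m-sum for l=3 (normalisation 4π/7 = 1.795196):
  [-3]  conj(Y_{3,-3})(Ω₁) = +0.153705+0.350114i ; Y_{3,-3}(Ω₂) = -0.082390+0.238236i ; Δ = -0.096073+0.007772i
  [-2]  conj(Y_{3,-2})(Ω₁) = +0.056219-0.222198i ; Y_{3,-2}(Ω₂) = -0.115900-0.372528i ; Δ = -0.089291+0.004810i
  [-1]  conj(Y_{3,-1})(Ω₁) = +0.177727-0.138360i ; Y_{3,-1}(Ω₂) = +0.093859+0.069096i ; Δ = +0.026241-0.000706i
  [+0]  conj(Y_{3,0})(Ω₁) = -0.241052-0.000000i ; Y_{3,0}(Ω₂) = +0.313632+0.000000i ; Δ = -0.075602-0.000000i
  [+1]  conj(Y_{3,1})(Ω₁) = -0.177727-0.138360i ; Y_{3,1}(Ω₂) = -0.093859+0.069096i ; Δ = +0.026241+0.000706i
  [+2]  conj(Y_{3,2})(Ω₁) = +0.056219+0.222198i ; Y_{3,2}(Ω₂) = -0.115900+0.372528i ; Δ = -0.089291-0.004810i
  [+3]  conj(Y_{3,3})(Ω₁) = -0.153705+0.350114i ; Y_{3,3}(Ω₂) = +0.082390+0.238236i ; Δ = -0.096073-0.007772i
Total Σ_m = -0.393847+0.000000i. Multiply by 1.795196: -0.707033+0.000000i. P_3(cos γ) = -0.707033

-0.707033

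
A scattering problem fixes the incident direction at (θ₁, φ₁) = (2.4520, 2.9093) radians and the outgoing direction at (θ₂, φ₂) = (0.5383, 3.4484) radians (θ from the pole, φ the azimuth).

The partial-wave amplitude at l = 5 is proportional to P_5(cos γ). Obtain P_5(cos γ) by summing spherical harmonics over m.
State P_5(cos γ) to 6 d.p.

Addition theorem: P_5(cos γ) = (4π/11) Σ_m Y*_{lm}(Ω₁) Y_{lm}(Ω₂), m = −5…5:
  m=-5: -0.01926 + 0.04439j × -0.00060 + 0.01643j = -0.00072 - 0.00034j  (running Σ = -0.00072 - 0.00034j)
  m=-4: -0.11104 + 0.14863j × 0.02932 - 0.08197j = 0.00893 + 0.01346j  (running Σ = 0.00821 + 0.01312j)
  m=-3: -0.29767 + 0.24914j × -0.15903 + 0.20904j = -0.00474 - 0.10184j  (running Σ = 0.00347 - 0.08873j)
  m=-2: -0.37174 + 0.18631j × 0.37881 - 0.26680j = -0.09111 + 0.16976j  (running Σ = -0.08764 + 0.08103j)
  m=-1: -0.02121 + 0.00502j × -0.32736 + 0.10371j = 0.00642 - 0.00384j  (running Σ = -0.08122 + 0.07719j)
  m=0: 0.39207 + 0.00000j × -0.23764 + 0.00000j = -0.09317 + 0.00000j  (running Σ = -0.17439 + 0.07719j)
  m=1: 0.02121 + 0.00502j × 0.32736 + 0.10371j = 0.00642 + 0.00384j  (running Σ = -0.16797 + 0.08103j)
  m=2: -0.37174 - 0.18631j × 0.37881 + 0.26680j = -0.09111 - 0.16976j  (running Σ = -0.25908 - 0.08873j)
  m=3: 0.29767 + 0.24914j × 0.15903 + 0.20904j = -0.00474 + 0.10184j  (running Σ = -0.26382 + 0.01312j)
  m=4: -0.11104 - 0.14863j × 0.02932 + 0.08197j = 0.00893 - 0.01346j  (running Σ = -0.25490 - 0.00034j)
  m=5: 0.01926 + 0.04439j × 0.00060 + 0.01643j = -0.00072 + 0.00034j  (running Σ = -0.25561 - 0.00000j)
Accumulated sum -0.25561 - 0.00000j; after 4π/(2l+1) scaling, -0.29201 - 0.00000j ⇒ P_5 = -0.292014

-0.292014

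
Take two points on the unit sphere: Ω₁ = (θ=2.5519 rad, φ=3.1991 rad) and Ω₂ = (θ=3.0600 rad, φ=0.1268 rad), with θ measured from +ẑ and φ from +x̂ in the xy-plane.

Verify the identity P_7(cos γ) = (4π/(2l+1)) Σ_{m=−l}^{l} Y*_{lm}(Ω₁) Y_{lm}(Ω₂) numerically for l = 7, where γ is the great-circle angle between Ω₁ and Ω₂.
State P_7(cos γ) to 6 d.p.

Summing Y*_{l m}(θ₁,φ₁)·Y_{l m}(θ₂,φ₂) over m ∈ [−7, 7]; prefactor 4π/(2·7+1) = 0.837758:
  m=-7: Y*=(-0.007567, -0.003222)  Y=(0.000000, -0.000000)  product (-0.000000, 0.000000)
  m=-6: Y*=(-0.043280, -0.015556)  Y=(-0.000000, 0.000000)  product (0.000000, -0.000000)
  m=-5: Y*=(-0.149331, -0.044162)  Y=(0.000013, -0.000009)  product (-0.000002, 0.000001)
  m=-4: Y*=(-0.339615, -0.079529)  Y=(-0.000280, 0.000155)  product (0.000107, -0.000031)
  m=-3: Y*=(-0.480604, -0.083747)  Y=(0.004368, -0.001747)  product (-0.002246, 0.000474)
  m=-2: Y*=(-0.289527, -0.033447)  Y=(-0.046964, 0.012172)  product (0.014004, -0.001953)
  m=-1: Y*=(0.231945, 0.013353)  Y=(0.315862, -0.040267)  product (0.073800, -0.005122)
  m=+0: Y*=(0.378999, -0.000000)  Y=(-0.993040, 0.000000)  product (-0.376362, 0.000000)
  m=+1: Y*=(-0.231945, 0.013353)  Y=(-0.315862, -0.040267)  product (0.073800, 0.005122)
  m=+2: Y*=(-0.289527, 0.033447)  Y=(-0.046964, -0.012172)  product (0.014004, 0.001953)
  m=+3: Y*=(0.480604, -0.083747)  Y=(-0.004368, -0.001747)  product (-0.002246, -0.000474)
  m=+4: Y*=(-0.339615, 0.079529)  Y=(-0.000280, -0.000155)  product (0.000107, 0.000031)
  m=+5: Y*=(0.149331, -0.044162)  Y=(-0.000013, -0.000009)  product (-0.000002, -0.000001)
  m=+6: Y*=(-0.043280, 0.015556)  Y=(-0.000000, -0.000000)  product (0.000000, 0.000000)
  m=+7: Y*=(0.007567, -0.003222)  Y=(-0.000000, -0.000000)  product (-0.000000, -0.000000)
Σ over m = (-0.205033, -0.000000); ×(4π/15) → (-0.171768, -0.000000). Real part: -0.171768

-0.171768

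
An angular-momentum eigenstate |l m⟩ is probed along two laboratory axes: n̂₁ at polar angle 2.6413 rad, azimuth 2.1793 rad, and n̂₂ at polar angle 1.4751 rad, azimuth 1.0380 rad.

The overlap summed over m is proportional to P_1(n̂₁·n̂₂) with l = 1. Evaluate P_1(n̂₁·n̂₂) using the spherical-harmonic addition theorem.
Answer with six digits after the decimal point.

0.114992

Expand P_1 via completeness: Σ_{m} conj(Y_{1,m}) at Ω₁ times Y_{1,m} at Ω₂ —
  [-1]  conj(Y_{1,-1})(Ω₁) = -0.09474 + 0.13598j ; Y_{1,-1}(Ω₂) = 0.17469 - 0.29624j ; Δ = 0.02373 + 0.05182j
  [+0]  conj(Y_{1,0})(Ω₁) = -0.42872 + 0.00000j ; Y_{1,0}(Ω₂) = 0.04669 + 0.00000j ; Δ = -0.02002 + 0.00000j
  [+1]  conj(Y_{1,1})(Ω₁) = 0.09474 + 0.13598j ; Y_{1,1}(Ω₂) = -0.17469 - 0.29624j ; Δ = 0.02373 - 0.05182j
Σ over m = 0.02745 + 0.00000j; ×(4π/3) → 0.11499 + 0.00000j. Real part: 0.114992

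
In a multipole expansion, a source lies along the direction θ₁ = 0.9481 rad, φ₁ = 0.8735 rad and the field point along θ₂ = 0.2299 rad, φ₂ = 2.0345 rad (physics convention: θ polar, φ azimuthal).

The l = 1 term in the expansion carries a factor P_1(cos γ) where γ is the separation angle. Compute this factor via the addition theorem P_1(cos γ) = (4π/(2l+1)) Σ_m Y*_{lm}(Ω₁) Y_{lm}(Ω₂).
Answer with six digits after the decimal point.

Term-by-term m-sum for l=1 (normalisation 4π/3 = 4.188790):
  m=-1: Y*=(0.180217, 0.215139)  Y=(-0.035214, -0.070417)  product (0.008803, -0.020266)
  m=+0: Y*=(0.284966, -0.000000)  Y=(0.475747, 0.000000)  product (0.135572, 0.000000)
  m=+1: Y*=(-0.180217, 0.215139)  Y=(0.035214, -0.070417)  product (0.008803, 0.020266)
Accumulated sum (0.153179, 0.000000); after 4π/(2l+1) scaling, (0.641634, 0.000000) ⇒ P_1 = 0.641634

0.641634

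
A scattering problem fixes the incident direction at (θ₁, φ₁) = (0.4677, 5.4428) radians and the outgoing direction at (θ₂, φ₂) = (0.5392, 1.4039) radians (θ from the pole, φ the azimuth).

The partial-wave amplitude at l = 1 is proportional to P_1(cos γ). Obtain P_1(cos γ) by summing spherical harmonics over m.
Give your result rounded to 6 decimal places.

0.621586

Summing Y*_{l m}(θ₁,φ₁)·Y_{l m}(θ₂,φ₂) over m ∈ [−1, 1]; prefactor 4π/(2·1+1) = 4.188790:
  m=-1: Y*=+0.103920-0.116026i  Y=+0.029469-0.174929i  product -0.017234-0.021598i
  m=+0: Y*=+0.436130-0.000000i  Y=+0.419279+0.000000i  product +0.182860+0.000000i
  m=+1: Y*=-0.103920-0.116026i  Y=-0.029469-0.174929i  product -0.017234+0.021598i
Total Σ_m = +0.148393+0.000000i. Multiply by 4.188790: +0.621586+0.000000i. P_1(cos γ) = 0.621586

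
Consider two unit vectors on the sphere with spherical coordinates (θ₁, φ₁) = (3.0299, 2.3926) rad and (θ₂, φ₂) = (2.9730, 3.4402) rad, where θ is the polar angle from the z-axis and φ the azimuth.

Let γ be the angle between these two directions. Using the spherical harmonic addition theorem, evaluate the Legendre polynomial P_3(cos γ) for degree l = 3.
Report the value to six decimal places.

Addition theorem: P_3(cos γ) = (4π/7) Σ_m Y*_{lm}(Ω₁) Y_{lm}(Ω₂), m = −3…3:
  m=-3: +0.000362+0.000451i × -0.001232+0.001539i = -0.000001+0.000000i  (running Σ = -0.000001+0.000000i)
  m=-2: -0.000918+0.012584i × -0.023456+0.015952i = -0.000179-0.000310i  (running Σ = -0.000180-0.000310i)
  m=-1: -0.103887+0.096586i × -0.200017+0.061567i = +0.014833-0.025715i  (running Σ = +0.014652-0.026025i)
  m=0: -0.718666-0.000000i × -0.683981+0.000000i = +0.491554+0.000000i  (running Σ = +0.506206-0.026025i)
  m=1: +0.103887+0.096586i × +0.200017+0.061567i = +0.014833+0.025715i  (running Σ = +0.521039-0.000310i)
  m=2: -0.000918-0.012584i × -0.023456-0.015952i = -0.000179+0.000310i  (running Σ = +0.520860+0.000000i)
  m=3: -0.000362+0.000451i × +0.001232+0.001539i = -0.000001-0.000000i  (running Σ = +0.520859+0.000000i)
Total Σ_m = +0.520859+0.000000i. Multiply by 1.795196: +0.935043+0.000000i. P_3(cos γ) = 0.935043

0.935043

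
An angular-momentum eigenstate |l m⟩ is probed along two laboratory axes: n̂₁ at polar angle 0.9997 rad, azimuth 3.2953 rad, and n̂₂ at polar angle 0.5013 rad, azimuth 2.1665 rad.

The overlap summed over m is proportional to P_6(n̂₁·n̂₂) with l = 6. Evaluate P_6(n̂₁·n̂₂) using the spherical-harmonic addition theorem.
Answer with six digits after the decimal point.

Addition theorem: P_6(cos γ) = (4π/13) Σ_m Y*_{lm}(Ω₁) Y_{lm}(Ω₂), m = −6…6:
  term(m=-6) = (0.000900, 0.000479)   from Y*(Ω₁)=(0.103470, 0.136519), Y(Ω₂)=(0.005402, -0.002495)
  term(m=-5) = (0.011510, -0.008555)   from Y*(Ω₁)=(-0.274104, -0.265013), Y(Ω₂)=(-0.006107, 0.037116)
  term(m=-4) = (-0.011006, -0.055090)   from Y*(Ω₁)=(0.323291, 0.228286), Y(Ω₂)=(-0.103009, -0.097666)
  term(m=-3) = (-0.015082, -0.003768)   from Y*(Ω₁)=(-0.040220, -0.019983), Y(Ω₂)=(0.338066, -0.074291)
  term(m=-2) = (0.105825, -0.129058)   from Y*(Ω₁)=(-0.316843, -0.100591), Y(Ω₂)=(-0.185938, 0.466356)
  term(m=-1) = (-0.019083, -0.040326)   from Y*(Ω₁)=(0.175598, 0.027205), Y(Ω₂)=(-0.140874, -0.207825)
  term(m=+0) = (-0.100799, 0.000000)   from Y*(Ω₁)=(0.289183, -0.000000), Y(Ω₂)=(-0.348564, 0.000000)
  term(m=+1) = (-0.019083, 0.040326)   from Y*(Ω₁)=(-0.175598, 0.027205), Y(Ω₂)=(0.140874, -0.207825)
  term(m=+2) = (0.105825, 0.129058)   from Y*(Ω₁)=(-0.316843, 0.100591), Y(Ω₂)=(-0.185938, -0.466356)
  term(m=+3) = (-0.015082, 0.003768)   from Y*(Ω₁)=(0.040220, -0.019983), Y(Ω₂)=(-0.338066, -0.074291)
  term(m=+4) = (-0.011006, 0.055090)   from Y*(Ω₁)=(0.323291, -0.228286), Y(Ω₂)=(-0.103009, 0.097666)
  term(m=+5) = (0.011510, 0.008555)   from Y*(Ω₁)=(0.274104, -0.265013), Y(Ω₂)=(0.006107, 0.037116)
  term(m=+6) = (0.000900, -0.000479)   from Y*(Ω₁)=(0.103470, -0.136519), Y(Ω₂)=(0.005402, 0.002495)
Accumulated sum (0.045328, -0.000000); after 4π/(2l+1) scaling, (0.043816, -0.000000) ⇒ P_6 = 0.043816

0.043816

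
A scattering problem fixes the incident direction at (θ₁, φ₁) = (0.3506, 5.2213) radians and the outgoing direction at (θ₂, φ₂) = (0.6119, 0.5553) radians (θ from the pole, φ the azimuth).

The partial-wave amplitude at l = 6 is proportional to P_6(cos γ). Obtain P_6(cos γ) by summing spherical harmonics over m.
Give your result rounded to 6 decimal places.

-0.307055

Expand P_6 via completeness: Σ_{m} conj(Y_{6,m}) at Ω₁ times Y_{6,m} at Ω₂ —
  term(m=-6) = (-0.000013, 0.000004)   from Y*(Ω₁)=(0.000790, -0.000070), Y(Ω₂)=(-0.017042, 0.003281)
  term(m=-5) = (-0.000148, -0.000626)   from Y*(Ω₁)=(0.004223, 0.006212), Y(Ω₂)=(-0.080023, -0.030587)
  term(m=-4) = (0.010508, -0.001973)   from Y*(Ω₁)=(-0.019369, 0.038622), Y(Ω₂)=(-0.149837, -0.196936)
  term(m=-3) = (0.010179, 0.072667)   from Y*(Ω₁)=(-0.165968, 0.007318), Y(Ω₂)=(-0.041942, -0.439687)
  term(m=-2) = (-0.166664, 0.015507)   from Y*(Ω₁)=(-0.217875, -0.353002), Y(Ω₂)=(0.179206, -0.361527)
  term(m=-1) = (0.001437, 0.030955)   from Y*(Ω₁)=(0.272746, -0.488854), Y(Ω₂)=(-0.047039, 0.029184)
  term(m=+0) = (-0.028248, 0.000000)   from Y*(Ω₁)=(0.067559, -0.000000), Y(Ω₂)=(-0.418125, 0.000000)
  term(m=+1) = (0.001437, -0.030955)   from Y*(Ω₁)=(-0.272746, -0.488854), Y(Ω₂)=(0.047039, 0.029184)
  term(m=+2) = (-0.166664, -0.015507)   from Y*(Ω₁)=(-0.217875, 0.353002), Y(Ω₂)=(0.179206, 0.361527)
  term(m=+3) = (0.010179, -0.072667)   from Y*(Ω₁)=(0.165968, 0.007318), Y(Ω₂)=(0.041942, -0.439687)
  term(m=+4) = (0.010508, 0.001973)   from Y*(Ω₁)=(-0.019369, -0.038622), Y(Ω₂)=(-0.149837, 0.196936)
  term(m=+5) = (-0.000148, 0.000626)   from Y*(Ω₁)=(-0.004223, 0.006212), Y(Ω₂)=(0.080023, -0.030587)
  term(m=+6) = (-0.000013, -0.000004)   from Y*(Ω₁)=(0.000790, 0.000070), Y(Ω₂)=(-0.017042, -0.003281)
Accumulated sum (-0.317651, 0.000000); after 4π/(2l+1) scaling, (-0.307055, 0.000000) ⇒ P_6 = -0.307055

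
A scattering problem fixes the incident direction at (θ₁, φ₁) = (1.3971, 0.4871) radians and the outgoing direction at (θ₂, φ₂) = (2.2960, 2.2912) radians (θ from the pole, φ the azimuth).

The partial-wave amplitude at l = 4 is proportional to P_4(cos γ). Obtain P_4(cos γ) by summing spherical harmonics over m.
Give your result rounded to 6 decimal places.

Summing Y*_{l m}(θ₁,φ₁)·Y_{l m}(θ₂,φ₂) over m ∈ [−4, 4]; prefactor 4π/(2·4+1) = 1.396263:
  term(m=-4) = +0.034412-0.046453i   from Y*(Ω₁)=-0.153558+0.387151i, Y(Ω₂)=-0.134138-0.035681i
  term(m=-3) = -0.046330-0.055014i   from Y*(Ω₁)=+0.022588+0.205462i, Y(Ω₂)=-0.289055+0.193712i
  term(m=-2) = +0.089317-0.044990i   from Y*(Ω₁)=-0.144210-0.212339i, Y(Ω₂)=-0.050504+0.386335i
  term(m=-1) = -0.000972-0.004090i   from Y*(Ω₁)=-0.198615-0.105200i, Y(Ω₂)=+0.012340+0.014058i
  term(m=+0) = -0.081814+0.000000i   from Y*(Ω₁)=+0.225871-0.000000i, Y(Ω₂)=-0.362214+0.000000i
  term(m=+1) = -0.000972+0.004090i   from Y*(Ω₁)=+0.198615-0.105200i, Y(Ω₂)=-0.012340+0.014058i
  term(m=+2) = +0.089317+0.044990i   from Y*(Ω₁)=-0.144210+0.212339i, Y(Ω₂)=-0.050504-0.386335i
  term(m=+3) = -0.046330+0.055014i   from Y*(Ω₁)=-0.022588+0.205462i, Y(Ω₂)=+0.289055+0.193712i
  term(m=+4) = +0.034412+0.046453i   from Y*(Ω₁)=-0.153558-0.387151i, Y(Ω₂)=-0.134138+0.035681i
Accumulated sum +0.071041-0.000000i; after 4π/(2l+1) scaling, +0.099192-0.000000i ⇒ P_4 = 0.099192

0.099192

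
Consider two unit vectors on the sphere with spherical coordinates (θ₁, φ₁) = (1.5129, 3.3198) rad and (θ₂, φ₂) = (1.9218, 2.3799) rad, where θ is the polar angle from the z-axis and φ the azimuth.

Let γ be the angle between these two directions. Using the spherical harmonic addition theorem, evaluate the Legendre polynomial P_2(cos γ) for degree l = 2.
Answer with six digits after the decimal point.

Term-by-term m-sum for l=2 (normalisation 4π/5 = 2.513274):
  m=-2: Y*=(0.360786, 0.134326)  Y=(0.016142, 0.340224)  product (-0.039877, 0.124916)
  m=-1: Y*=(-0.043921, -0.007911)  Y=(0.180510, 0.172148)  product (-0.006566, -0.008989)
  m=+0: Y*=(-0.312224, -0.000000)  Y=(-0.203529, 0.000000)  product (0.063547, 0.000000)
  m=+1: Y*=(0.043921, -0.007911)  Y=(-0.180510, 0.172148)  product (-0.006566, 0.008989)
  m=+2: Y*=(0.360786, -0.134326)  Y=(0.016142, -0.340224)  product (-0.039877, -0.124916)
Total Σ_m = (-0.029340, 0.000000). Multiply by 2.513274: (-0.073740, 0.000000). P_2(cos γ) = -0.073740

-0.073740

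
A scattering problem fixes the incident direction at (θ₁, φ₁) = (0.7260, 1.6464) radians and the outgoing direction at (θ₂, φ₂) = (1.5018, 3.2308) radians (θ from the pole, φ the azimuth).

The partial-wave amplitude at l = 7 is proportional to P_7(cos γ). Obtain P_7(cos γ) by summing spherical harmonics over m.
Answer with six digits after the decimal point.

Addition theorem: P_7(cos γ) = (4π/15) Σ_m Y*_{lm}(Ω₁) Y_{lm}(Ω₂), m = −7…7:
  [-7]  conj(Y_{7,-7})(Ω₁) = +0.014349-0.024533i ; Y_{7,-7}(Ω₂) = -0.398966+0.287515i ; Δ = +0.001329+0.013914i
  [-6]  conj(Y_{7,-6})(Ω₁) = -0.107677-0.052496i ; Y_{7,-6}(Ω₂) = +0.109374-0.064857i ; Δ = -0.015182+0.001242i
  [-5]  conj(Y_{7,-5})(Ω₁) = -0.109510+0.275763i ; Y_{7,-5}(Ω₂) = +0.306899-0.146752i ; Δ = +0.006860+0.100702i
  [-4]  conj(Y_{7,-4})(Ω₁) = +0.434591+0.135586i ; Y_{7,-4}(Ω₂) = -0.137969+0.051433i ; Δ = -0.066934+0.003646i
  [-3]  conj(Y_{7,-3})(Ω₁) = +0.078727-0.341132i ; Y_{7,-3}(Ω₂) = -0.284916+0.078124i ; Δ = +0.004220+0.103345i
  [-2]  conj(Y_{7,-2})(Ω₁) = +0.091374+0.013923i ; Y_{7,-2}(Ω₂) = +0.152983-0.027588i ; Δ = +0.014363-0.000391i
  [-1]  conj(Y_{7,-1})(Ω₁) = +0.029726-0.392432i ; Y_{7,-1}(Ω₂) = +0.277326-0.024805i ; Δ = -0.001491-0.109569i
  [+0]  conj(Y_{7,0})(Ω₁) = -0.027721-0.000000i ; Y_{7,0}(Ω₂) = -0.157792+0.000000i ; Δ = +0.004374+0.000000i
  [+1]  conj(Y_{7,1})(Ω₁) = -0.029726-0.392432i ; Y_{7,1}(Ω₂) = -0.277326-0.024805i ; Δ = -0.001491+0.109569i
  [+2]  conj(Y_{7,2})(Ω₁) = +0.091374-0.013923i ; Y_{7,2}(Ω₂) = +0.152983+0.027588i ; Δ = +0.014363+0.000391i
  [+3]  conj(Y_{7,3})(Ω₁) = -0.078727-0.341132i ; Y_{7,3}(Ω₂) = +0.284916+0.078124i ; Δ = +0.004220-0.103345i
  [+4]  conj(Y_{7,4})(Ω₁) = +0.434591-0.135586i ; Y_{7,4}(Ω₂) = -0.137969-0.051433i ; Δ = -0.066934-0.003646i
  [+5]  conj(Y_{7,5})(Ω₁) = +0.109510+0.275763i ; Y_{7,5}(Ω₂) = -0.306899-0.146752i ; Δ = +0.006860-0.100702i
  [+6]  conj(Y_{7,6})(Ω₁) = -0.107677+0.052496i ; Y_{7,6}(Ω₂) = +0.109374+0.064857i ; Δ = -0.015182-0.001242i
  [+7]  conj(Y_{7,7})(Ω₁) = -0.014349-0.024533i ; Y_{7,7}(Ω₂) = +0.398966+0.287515i ; Δ = +0.001329-0.013914i
Total Σ_m = -0.109294+0.000000i. Multiply by 0.837758: -0.091562+0.000000i. P_7(cos γ) = -0.091562

-0.091562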